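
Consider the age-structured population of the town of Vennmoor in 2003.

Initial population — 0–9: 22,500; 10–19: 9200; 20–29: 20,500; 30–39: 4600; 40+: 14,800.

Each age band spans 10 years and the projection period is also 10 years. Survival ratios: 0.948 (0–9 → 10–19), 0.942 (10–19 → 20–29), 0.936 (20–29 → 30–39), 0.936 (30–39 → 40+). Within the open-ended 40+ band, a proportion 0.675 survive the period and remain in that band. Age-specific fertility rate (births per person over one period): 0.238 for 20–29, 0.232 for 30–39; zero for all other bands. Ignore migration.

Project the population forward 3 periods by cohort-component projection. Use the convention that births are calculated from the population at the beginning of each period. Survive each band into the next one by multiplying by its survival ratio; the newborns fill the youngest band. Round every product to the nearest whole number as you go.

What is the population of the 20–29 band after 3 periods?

5310

— Period 1 —
Births: 20500 × 0.238 = 4879 ; 4600 × 0.232 = 1067 → 5946
10–19: 22500 × 0.948 = 21330
20–29: 9200 × 0.942 = 8666
30–39: 20500 × 0.936 = 19188
40+: 4600 × 0.936 + 14800 × 0.675 = 4306 + 9990 = 14296
End of period: [5946, 21330, 8666, 19188, 14296]
— Period 2 —
Births: 8666 × 0.238 = 2063 ; 19188 × 0.232 = 4452 → 6515
10–19: 5946 × 0.948 = 5637
20–29: 21330 × 0.942 = 20093
30–39: 8666 × 0.936 = 8111
40+: 19188 × 0.936 + 14296 × 0.675 = 17960 + 9650 = 27610
End of period: [6515, 5637, 20093, 8111, 27610]
— Period 3 —
Births: 20093 × 0.238 = 4782 ; 8111 × 0.232 = 1882 → 6664
10–19: 6515 × 0.948 = 6176
20–29: 5637 × 0.942 = 5310
30–39: 20093 × 0.936 = 18807
40+: 8111 × 0.936 + 27610 × 0.675 = 7592 + 18637 = 26229
End of period: [6664, 6176, 5310, 18807, 26229]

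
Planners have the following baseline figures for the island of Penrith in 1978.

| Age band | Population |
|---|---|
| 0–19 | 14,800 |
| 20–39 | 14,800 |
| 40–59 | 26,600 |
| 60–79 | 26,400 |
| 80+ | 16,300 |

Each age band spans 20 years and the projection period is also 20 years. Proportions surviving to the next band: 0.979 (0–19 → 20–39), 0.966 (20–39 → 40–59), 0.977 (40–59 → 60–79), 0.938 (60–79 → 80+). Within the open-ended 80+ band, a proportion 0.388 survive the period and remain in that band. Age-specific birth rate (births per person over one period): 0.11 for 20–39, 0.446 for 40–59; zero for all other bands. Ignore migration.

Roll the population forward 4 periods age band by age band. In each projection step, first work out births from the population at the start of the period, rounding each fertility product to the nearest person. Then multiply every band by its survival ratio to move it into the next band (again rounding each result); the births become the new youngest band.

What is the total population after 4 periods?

(Bands numbered youngest = 1 to oldest = 5.)
[period 1]
Births: 14800 × 0.11 = 1628 ; 26600 × 0.446 = 11864 → 13492
Band 2: 14800 × 0.979 = 14489
Band 3: 14800 × 0.966 = 14297
Band 4: 26600 × 0.977 = 25988
Band 5: 26400 × 0.938 + 16300 × 0.388 = 24763 + 6324 = 31087
→ [13492, 14489, 14297, 25988, 31087]
[period 2]
Births: 14489 × 0.11 = 1594 ; 14297 × 0.446 = 6376 → 7970
Band 2: 13492 × 0.979 = 13209
Band 3: 14489 × 0.966 = 13996
Band 4: 14297 × 0.977 = 13968
Band 5: 25988 × 0.938 + 31087 × 0.388 = 24377 + 12062 = 36439
→ [7970, 13209, 13996, 13968, 36439]
[period 3]
Births: 13209 × 0.11 = 1453 ; 13996 × 0.446 = 6242 → 7695
Band 2: 7970 × 0.979 = 7803
Band 3: 13209 × 0.966 = 12760
Band 4: 13996 × 0.977 = 13674
Band 5: 13968 × 0.938 + 36439 × 0.388 = 13102 + 14138 = 27240
→ [7695, 7803, 12760, 13674, 27240]
[period 4]
Births: 7803 × 0.11 = 858 ; 12760 × 0.446 = 5691 → 6549
Band 2: 7695 × 0.979 = 7533
Band 3: 7803 × 0.966 = 7538
Band 4: 12760 × 0.977 = 12467
Band 5: 13674 × 0.938 + 27240 × 0.388 = 12826 + 10569 = 23395
→ [6549, 7533, 7538, 12467, 23395]
Total after period 4: 6549 + 7533 + 7538 + 12467 + 23395 = 57482

57482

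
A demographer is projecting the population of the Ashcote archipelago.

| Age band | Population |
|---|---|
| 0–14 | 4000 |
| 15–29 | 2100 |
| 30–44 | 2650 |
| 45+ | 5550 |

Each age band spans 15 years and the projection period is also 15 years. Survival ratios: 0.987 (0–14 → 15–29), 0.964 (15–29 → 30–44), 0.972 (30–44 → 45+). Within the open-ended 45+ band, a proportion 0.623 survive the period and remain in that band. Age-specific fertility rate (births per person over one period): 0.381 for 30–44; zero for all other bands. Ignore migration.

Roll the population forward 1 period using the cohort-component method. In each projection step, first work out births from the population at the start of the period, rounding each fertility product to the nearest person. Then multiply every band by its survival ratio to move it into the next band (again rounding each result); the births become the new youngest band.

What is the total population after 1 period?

[period 1]
Births: 2650 × 0.381 = 1010
15–29: 4000 × 0.987 = 3948
30–44: 2100 × 0.964 = 2024
45+: 2650 × 0.972 + 5550 × 0.623 = 2576 + 3458 = 6034
→ [1010, 3948, 2024, 6034]
Total after period 1: 1010 + 3948 + 2024 + 6034 = 13016

13016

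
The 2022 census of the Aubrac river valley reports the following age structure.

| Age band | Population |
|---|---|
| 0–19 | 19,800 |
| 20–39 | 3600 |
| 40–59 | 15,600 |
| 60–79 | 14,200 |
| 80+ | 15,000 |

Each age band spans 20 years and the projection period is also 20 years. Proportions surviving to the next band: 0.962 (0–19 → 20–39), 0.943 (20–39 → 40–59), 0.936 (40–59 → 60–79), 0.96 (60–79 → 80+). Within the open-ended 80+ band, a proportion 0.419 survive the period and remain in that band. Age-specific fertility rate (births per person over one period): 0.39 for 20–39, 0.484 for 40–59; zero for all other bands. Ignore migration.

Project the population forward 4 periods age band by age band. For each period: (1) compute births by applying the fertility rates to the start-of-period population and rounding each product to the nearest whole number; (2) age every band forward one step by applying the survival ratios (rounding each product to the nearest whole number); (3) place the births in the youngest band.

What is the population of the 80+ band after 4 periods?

21344

Period 1:
Births: 3600 × 0.39 = 1404, 15600 × 0.484 = 7550 — total 8954
20–39: 19800 × 0.962 = 19048
40–59: 3600 × 0.943 = 3395
60–79: 15600 × 0.936 = 14602
80+: 14200 × 0.96 + 15000 × 0.419 = 13632 + 6285 = 19917
End of period: [8954, 19048, 3395, 14602, 19917]
Period 2:
Births: 19048 × 0.39 = 7429, 3395 × 0.484 = 1643 — total 9072
20–39: 8954 × 0.962 = 8614
40–59: 19048 × 0.943 = 17962
60–79: 3395 × 0.936 = 3178
80+: 14602 × 0.96 + 19917 × 0.419 = 14018 + 8345 = 22363
End of period: [9072, 8614, 17962, 3178, 22363]
Period 3:
Births: 8614 × 0.39 = 3359, 17962 × 0.484 = 8694 — total 12053
20–39: 9072 × 0.962 = 8727
40–59: 8614 × 0.943 = 8123
60–79: 17962 × 0.936 = 16812
80+: 3178 × 0.96 + 22363 × 0.419 = 3051 + 9370 = 12421
End of period: [12053, 8727, 8123, 16812, 12421]
Period 4:
Births: 8727 × 0.39 = 3404, 8123 × 0.484 = 3932 — total 7336
20–39: 12053 × 0.962 = 11595
40–59: 8727 × 0.943 = 8230
60–79: 8123 × 0.936 = 7603
80+: 16812 × 0.96 + 12421 × 0.419 = 16140 + 5204 = 21344
End of period: [7336, 11595, 8230, 7603, 21344]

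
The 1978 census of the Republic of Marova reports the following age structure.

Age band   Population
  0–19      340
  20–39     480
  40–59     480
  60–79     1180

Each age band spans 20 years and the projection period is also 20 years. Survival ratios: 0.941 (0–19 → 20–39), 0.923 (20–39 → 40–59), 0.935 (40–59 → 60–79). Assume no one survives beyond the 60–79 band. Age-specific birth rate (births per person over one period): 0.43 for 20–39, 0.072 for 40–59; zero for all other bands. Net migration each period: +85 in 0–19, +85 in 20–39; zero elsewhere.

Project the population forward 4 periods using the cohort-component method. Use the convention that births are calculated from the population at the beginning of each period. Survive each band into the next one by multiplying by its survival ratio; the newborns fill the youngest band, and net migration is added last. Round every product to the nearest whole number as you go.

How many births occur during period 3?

196

(Bands numbered youngest = 1 to oldest = 4.)
Period 1.
Births: 480 × 0.43 = 206 ; 480 × 0.072 = 35 ⇒ total 241
Band 2: 340 × 0.941 = 320
Band 3: 480 × 0.923 = 443
Band 4: 480 × 0.935 = 449
Net migration: Band 1 + 85 → 326; Band 2 + 85 → 405
Population now: 0–19=326, 20–39=405, 40–59=443, 60–79=449
Period 2.
Births: 405 × 0.43 = 174 ; 443 × 0.072 = 32 ⇒ total 206
Band 2: 326 × 0.941 = 307
Band 3: 405 × 0.923 = 374
Band 4: 443 × 0.935 = 414
Net migration: Band 1 + 85 → 291; Band 2 + 85 → 392
Population now: 0–19=291, 20–39=392, 40–59=374, 60–79=414
Period 3.
Births: 392 × 0.43 = 169 ; 374 × 0.072 = 27 ⇒ total 196
Band 2: 291 × 0.941 = 274
Band 3: 392 × 0.923 = 362
Band 4: 374 × 0.935 = 350
Net migration: Band 1 + 85 → 281; Band 2 + 85 → 359
Population now: 0–19=281, 20–39=359, 40–59=362, 60–79=350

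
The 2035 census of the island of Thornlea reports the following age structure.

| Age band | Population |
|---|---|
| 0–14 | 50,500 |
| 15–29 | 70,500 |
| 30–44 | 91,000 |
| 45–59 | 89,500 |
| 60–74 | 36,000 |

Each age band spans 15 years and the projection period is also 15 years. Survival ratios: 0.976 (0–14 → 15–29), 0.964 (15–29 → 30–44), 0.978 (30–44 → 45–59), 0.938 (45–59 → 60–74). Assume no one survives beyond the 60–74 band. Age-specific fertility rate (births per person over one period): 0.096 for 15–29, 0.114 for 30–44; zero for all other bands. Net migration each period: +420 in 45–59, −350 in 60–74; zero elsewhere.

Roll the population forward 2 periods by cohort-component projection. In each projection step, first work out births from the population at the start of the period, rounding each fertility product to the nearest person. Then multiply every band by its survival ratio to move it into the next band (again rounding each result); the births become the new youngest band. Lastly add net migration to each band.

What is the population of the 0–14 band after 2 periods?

After projecting period 1:
Births: 70500 × 0.096 = 6768, 91000 × 0.114 = 10374 → total 17142
15–29: 50500 × 0.976 = 49288
30–44: 70500 × 0.964 = 67962
45–59: 91000 × 0.978 = 88998
60–74: 89500 × 0.938 = 83951
Net migration: 45–59 + 420 → 89418; 60–74 − 350 → 83601
→ [17142, 49288, 67962, 89418, 83601]
After projecting period 2:
Births: 49288 × 0.096 = 4732, 67962 × 0.114 = 7748 → total 12480
15–29: 17142 × 0.976 = 16731
30–44: 49288 × 0.964 = 47514
45–59: 67962 × 0.978 = 66467
60–74: 89418 × 0.938 = 83874
Net migration: 45–59 + 420 → 66887; 60–74 − 350 → 83524
→ [12480, 16731, 47514, 66887, 83524]

12480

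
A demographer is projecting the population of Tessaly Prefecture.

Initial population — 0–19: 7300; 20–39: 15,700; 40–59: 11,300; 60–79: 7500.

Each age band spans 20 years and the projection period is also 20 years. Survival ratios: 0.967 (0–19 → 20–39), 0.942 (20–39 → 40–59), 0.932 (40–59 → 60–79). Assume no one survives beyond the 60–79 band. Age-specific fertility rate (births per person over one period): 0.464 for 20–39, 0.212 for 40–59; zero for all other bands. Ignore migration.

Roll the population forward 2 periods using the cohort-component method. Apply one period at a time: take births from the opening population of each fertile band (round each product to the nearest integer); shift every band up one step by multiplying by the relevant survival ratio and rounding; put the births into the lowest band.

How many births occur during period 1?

Period 1.
Births: 15700 × 0.464 = 7285, 11300 × 0.212 = 2396 → 9681
20–39: 7300 × 0.967 = 7059
40–59: 15700 × 0.942 = 14789
60–79: 11300 × 0.932 = 10532
End of period: [9681, 7059, 14789, 10532]

9681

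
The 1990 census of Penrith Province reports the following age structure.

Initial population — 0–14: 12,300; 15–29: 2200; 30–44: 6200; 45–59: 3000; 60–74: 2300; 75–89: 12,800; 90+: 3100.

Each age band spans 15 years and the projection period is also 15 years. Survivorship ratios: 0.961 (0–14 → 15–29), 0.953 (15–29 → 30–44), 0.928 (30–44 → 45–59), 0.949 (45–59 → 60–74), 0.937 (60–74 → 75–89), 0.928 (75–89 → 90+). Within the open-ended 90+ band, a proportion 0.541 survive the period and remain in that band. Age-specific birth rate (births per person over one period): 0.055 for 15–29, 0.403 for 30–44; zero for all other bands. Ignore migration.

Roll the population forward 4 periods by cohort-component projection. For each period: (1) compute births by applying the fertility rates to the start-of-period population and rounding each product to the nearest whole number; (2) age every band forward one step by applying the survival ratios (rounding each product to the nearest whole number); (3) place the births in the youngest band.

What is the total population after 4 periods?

Numbering the bands 1..7 from youngest to oldest:
Period 1:
Births: 2200 * 0.055 = 121  |  6200 * 0.403 = 2499 → 2620
Band 2: 12300 * 0.961 = 11820
Band 3: 2200 * 0.953 = 2097
Band 4: 6200 * 0.928 = 5754
Band 5: 3000 * 0.949 = 2847
Band 6: 2300 * 0.937 = 2155
Band 7: 12800 * 0.928 + 3100 * 0.541 = 11878 + 1677 = 13555
Population now: 0–14=2620, 15–29=11820, 30–44=2097, 45–59=5754, 60–74=2847, 75–89=2155, 90+=13555
Period 2:
Births: 11820 * 0.055 = 650  |  2097 * 0.403 = 845 → 1495
Band 2: 2620 * 0.961 = 2518
Band 3: 11820 * 0.953 = 11264
Band 4: 2097 * 0.928 = 1946
Band 5: 5754 * 0.949 = 5461
Band 6: 2847 * 0.937 = 2668
Band 7: 2155 * 0.928 + 13555 * 0.541 = 2000 + 7333 = 9333
Population now: 0–14=1495, 15–29=2518, 30–44=11264, 45–59=1946, 60–74=5461, 75–89=2668, 90+=9333
Period 3:
Births: 2518 * 0.055 = 138  |  11264 * 0.403 = 4539 → 4677
Band 2: 1495 * 0.961 = 1437
Band 3: 2518 * 0.953 = 2400
Band 4: 11264 * 0.928 = 10453
Band 5: 1946 * 0.949 = 1847
Band 6: 5461 * 0.937 = 5117
Band 7: 2668 * 0.928 + 9333 * 0.541 = 2476 + 5049 = 7525
Population now: 0–14=4677, 15–29=1437, 30–44=2400, 45–59=10453, 60–74=1847, 75–89=5117, 90+=7525
Period 4:
Births: 1437 * 0.055 = 79  |  2400 * 0.403 = 967 → 1046
Band 2: 4677 * 0.961 = 4495
Band 3: 1437 * 0.953 = 1369
Band 4: 2400 * 0.928 = 2227
Band 5: 10453 * 0.949 = 9920
Band 6: 1847 * 0.937 = 1731
Band 7: 5117 * 0.928 + 7525 * 0.541 = 4749 + 4071 = 8820
Population now: 0–14=1046, 15–29=4495, 30–44=1369, 45–59=2227, 60–74=9920, 75–89=1731, 90+=8820
Total after period 4: 1046 + 4495 + 1369 + 2227 + 9920 + 1731 + 8820 = 29608

29608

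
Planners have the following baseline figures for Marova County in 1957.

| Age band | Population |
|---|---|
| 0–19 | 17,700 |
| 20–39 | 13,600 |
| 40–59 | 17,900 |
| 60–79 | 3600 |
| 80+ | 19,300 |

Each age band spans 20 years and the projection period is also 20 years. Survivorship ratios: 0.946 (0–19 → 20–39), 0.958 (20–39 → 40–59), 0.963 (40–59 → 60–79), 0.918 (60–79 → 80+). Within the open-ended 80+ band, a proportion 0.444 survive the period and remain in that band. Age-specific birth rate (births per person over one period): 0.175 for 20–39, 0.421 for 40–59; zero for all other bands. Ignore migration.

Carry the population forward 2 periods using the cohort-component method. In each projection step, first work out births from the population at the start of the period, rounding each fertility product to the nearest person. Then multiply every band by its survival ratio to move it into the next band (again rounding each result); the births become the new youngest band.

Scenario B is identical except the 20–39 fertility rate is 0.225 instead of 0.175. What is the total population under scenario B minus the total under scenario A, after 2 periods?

1480

Call the bands 1 to 5, youngest first.
After projecting period 1:
Births: 13600 × 0.175 = 2380, 17900 × 0.421 = 7536 — total 9916
Band 2: 17700 × 0.946 = 16744
Band 3: 13600 × 0.958 = 13029
Band 4: 17900 × 0.963 = 17238
Band 5: 3600 × 0.918 + 19300 × 0.444 = 3305 + 8569 = 11874
End of period: [9916, 16744, 13029, 17238, 11874]
After projecting period 2:
Births: 16744 × 0.175 = 2930, 13029 × 0.421 = 5485 — total 8415
Band 2: 9916 × 0.946 = 9381
Band 3: 16744 × 0.958 = 16041
Band 4: 13029 × 0.963 = 12547
Band 5: 17238 × 0.918 + 11874 × 0.444 = 15824 + 5272 = 21096
End of period: [8415, 9381, 16041, 12547, 21096]
Scenario A total after 2 periods: 67480
Scenario B projection —
After projecting period 1:
Births: 13600 × 0.225 = 3060, 17900 × 0.421 = 7536 — total 10596
Band 2: 17700 × 0.946 = 16744
Band 3: 13600 × 0.958 = 13029
Band 4: 17900 × 0.963 = 17238
Band 5: 3600 × 0.918 + 19300 × 0.444 = 3305 + 8569 = 11874
End of period: [10596, 16744, 13029, 17238, 11874]
After projecting period 2:
Births: 16744 × 0.225 = 3767, 13029 × 0.421 = 5485 — total 9252
Band 2: 10596 × 0.946 = 10024
Band 3: 16744 × 0.958 = 16041
Band 4: 13029 × 0.963 = 12547
Band 5: 17238 × 0.918 + 11874 × 0.444 = 15824 + 5272 = 21096
End of period: [9252, 10024, 16041, 12547, 21096]
Scenario B total after 2 periods: 68960
Difference B − A = 68960 − 67480 = 1480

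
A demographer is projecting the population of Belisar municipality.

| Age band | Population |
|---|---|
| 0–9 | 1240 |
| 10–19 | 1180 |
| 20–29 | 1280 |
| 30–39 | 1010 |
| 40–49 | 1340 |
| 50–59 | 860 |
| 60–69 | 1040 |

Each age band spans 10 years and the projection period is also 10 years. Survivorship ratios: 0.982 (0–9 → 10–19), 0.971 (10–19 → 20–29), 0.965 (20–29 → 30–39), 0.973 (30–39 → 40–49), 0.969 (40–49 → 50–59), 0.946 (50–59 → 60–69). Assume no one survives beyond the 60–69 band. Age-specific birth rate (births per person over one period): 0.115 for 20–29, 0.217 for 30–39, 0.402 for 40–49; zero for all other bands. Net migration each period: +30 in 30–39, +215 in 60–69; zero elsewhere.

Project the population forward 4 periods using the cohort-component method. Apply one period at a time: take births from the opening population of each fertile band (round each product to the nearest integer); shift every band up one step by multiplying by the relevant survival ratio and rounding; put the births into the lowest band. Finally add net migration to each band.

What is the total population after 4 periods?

6842

(Bands numbered youngest = 1 to oldest = 7.)
Period 1.
Births: 1280 × 0.115 = 147  |  1010 × 0.217 = 219  |  1340 × 0.402 = 539 → 905
Band 2: 1240 × 0.982 = 1218
Band 3: 1180 × 0.971 = 1146
Band 4: 1280 × 0.965 = 1235
Band 5: 1010 × 0.973 = 983
Band 6: 1340 × 0.969 = 1298
Band 7: 860 × 0.946 = 814
Net migration: Band 4 + 30 → 1265; Band 7 + 215 → 1029
Giving 905 / 1218 / 1146 / 1265 / 983 / 1298 / 1029.
Period 2.
Births: 1146 × 0.115 = 132  |  1265 × 0.217 = 275  |  983 × 0.402 = 395 → 802
Band 2: 905 × 0.982 = 889
Band 3: 1218 × 0.971 = 1183
Band 4: 1146 × 0.965 = 1106
Band 5: 1265 × 0.973 = 1231
Band 6: 983 × 0.969 = 953
Band 7: 1298 × 0.946 = 1228
Net migration: Band 4 + 30 → 1136; Band 7 + 215 → 1443
Giving 802 / 889 / 1183 / 1136 / 1231 / 953 / 1443.
Period 3.
Births: 1183 × 0.115 = 136  |  1136 × 0.217 = 247  |  1231 × 0.402 = 495 → 878
Band 2: 802 × 0.982 = 788
Band 3: 889 × 0.971 = 863
Band 4: 1183 × 0.965 = 1142
Band 5: 1136 × 0.973 = 1105
Band 6: 1231 × 0.969 = 1193
Band 7: 953 × 0.946 = 902
Net migration: Band 4 + 30 → 1172; Band 7 + 215 → 1117
Giving 878 / 788 / 863 / 1172 / 1105 / 1193 / 1117.
Period 4.
Births: 863 × 0.115 = 99  |  1172 × 0.217 = 254  |  1105 × 0.402 = 444 → 797
Band 2: 878 × 0.982 = 862
Band 3: 788 × 0.971 = 765
Band 4: 863 × 0.965 = 833
Band 5: 1172 × 0.973 = 1140
Band 6: 1105 × 0.969 = 1071
Band 7: 1193 × 0.946 = 1129
Net migration: Band 4 + 30 → 863; Band 7 + 215 → 1344
Giving 797 / 862 / 765 / 863 / 1140 / 1071 / 1344.
Total after period 4: 797 + 862 + 765 + 863 + 1140 + 1071 + 1344 = 6842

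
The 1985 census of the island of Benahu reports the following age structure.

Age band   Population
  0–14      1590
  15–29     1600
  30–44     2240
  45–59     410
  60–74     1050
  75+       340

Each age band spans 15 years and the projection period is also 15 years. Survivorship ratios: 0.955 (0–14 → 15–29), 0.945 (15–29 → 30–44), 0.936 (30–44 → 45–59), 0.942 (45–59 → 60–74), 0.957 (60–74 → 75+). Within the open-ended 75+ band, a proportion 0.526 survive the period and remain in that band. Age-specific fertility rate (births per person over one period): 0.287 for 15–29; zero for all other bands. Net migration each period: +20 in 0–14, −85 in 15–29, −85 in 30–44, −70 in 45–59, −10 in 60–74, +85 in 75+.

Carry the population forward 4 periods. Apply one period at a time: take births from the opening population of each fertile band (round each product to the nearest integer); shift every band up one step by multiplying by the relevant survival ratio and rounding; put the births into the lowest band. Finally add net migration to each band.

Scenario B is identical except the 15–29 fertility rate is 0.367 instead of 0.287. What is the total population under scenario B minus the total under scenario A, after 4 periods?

— Period 1 —
Births: 1600 × 0.287 = 459
15–29: 1590 × 0.955 = 1518
30–44: 1600 × 0.945 = 1512
45–59: 2240 × 0.936 = 2097
60–74: 410 × 0.942 = 386
75+: 1050 × 0.957 + 340 × 0.526 = 1005 + 179 = 1184
Net migration: 0–14 + 20 → 479; 15–29 − 85 → 1433; 30–44 − 85 → 1427; 45–59 − 70 → 2027; 60–74 − 10 → 376; 75+ + 85 → 1269
→ [479, 1433, 1427, 2027, 376, 1269]
— Period 2 —
Births: 1433 × 0.287 = 411
15–29: 479 × 0.955 = 457
30–44: 1433 × 0.945 = 1354
45–59: 1427 × 0.936 = 1336
60–74: 2027 × 0.942 = 1909
75+: 376 × 0.957 + 1269 × 0.526 = 360 + 667 = 1027
Net migration: 0–14 + 20 → 431; 15–29 − 85 → 372; 30–44 − 85 → 1269; 45–59 − 70 → 1266; 60–74 − 10 → 1899; 75+ + 85 → 1112
→ [431, 372, 1269, 1266, 1899, 1112]
— Period 3 —
Births: 372 × 0.287 = 107
15–29: 431 × 0.955 = 412
30–44: 372 × 0.945 = 352
45–59: 1269 × 0.936 = 1188
60–74: 1266 × 0.942 = 1193
75+: 1899 × 0.957 + 1112 × 0.526 = 1817 + 585 = 2402
Net migration: 0–14 + 20 → 127; 15–29 − 85 → 327; 30–44 − 85 → 267; 45–59 − 70 → 1118; 60–74 − 10 → 1183; 75+ + 85 → 2487
→ [127, 327, 267, 1118, 1183, 2487]
— Period 4 —
Births: 327 × 0.287 = 94
15–29: 127 × 0.955 = 121
30–44: 327 × 0.945 = 309
45–59: 267 × 0.936 = 250
60–74: 1118 × 0.942 = 1053
75+: 1183 × 0.957 + 2487 × 0.526 = 1132 + 1308 = 2440
Net migration: 0–14 + 20 → 114; 15–29 − 85 → 36; 30–44 − 85 → 224; 45–59 − 70 → 180; 60–74 − 10 → 1043; 75+ + 85 → 2525
→ [114, 36, 224, 180, 1043, 2525]
Scenario A total after 4 periods: 4122
Scenario B projection —
— Period 1 —
Births: 1600 × 0.367 = 587
15–29: 1590 × 0.955 = 1518
30–44: 1600 × 0.945 = 1512
45–59: 2240 × 0.936 = 2097
60–74: 410 × 0.942 = 386
75+: 1050 × 0.957 + 340 × 0.526 = 1005 + 179 = 1184
Net migration: 0–14 + 20 → 607; 15–29 − 85 → 1433; 30–44 − 85 → 1427; 45–59 − 70 → 2027; 60–74 − 10 → 376; 75+ + 85 → 1269
→ [607, 1433, 1427, 2027, 376, 1269]
— Period 2 —
Births: 1433 × 0.367 = 526
15–29: 607 × 0.955 = 580
30–44: 1433 × 0.945 = 1354
45–59: 1427 × 0.936 = 1336
60–74: 2027 × 0.942 = 1909
75+: 376 × 0.957 + 1269 × 0.526 = 360 + 667 = 1027
Net migration: 0–14 + 20 → 546; 15–29 − 85 → 495; 30–44 − 85 → 1269; 45–59 − 70 → 1266; 60–74 − 10 → 1899; 75+ + 85 → 1112
→ [546, 495, 1269, 1266, 1899, 1112]
— Period 3 —
Births: 495 × 0.367 = 182
15–29: 546 × 0.955 = 521
30–44: 495 × 0.945 = 468
45–59: 1269 × 0.936 = 1188
60–74: 1266 × 0.942 = 1193
75+: 1899 × 0.957 + 1112 × 0.526 = 1817 + 585 = 2402
Net migration: 0–14 + 20 → 202; 15–29 − 85 → 436; 30–44 − 85 → 383; 45–59 − 70 → 1118; 60–74 − 10 → 1183; 75+ + 85 → 2487
→ [202, 436, 383, 1118, 1183, 2487]
— Period 4 —
Births: 436 × 0.367 = 160
15–29: 202 × 0.955 = 193
30–44: 436 × 0.945 = 412
45–59: 383 × 0.936 = 358
60–74: 1118 × 0.942 = 1053
75+: 1183 × 0.957 + 2487 × 0.526 = 1132 + 1308 = 2440
Net migration: 0–14 + 20 → 180; 15–29 − 85 → 108; 30–44 − 85 → 327; 45–59 − 70 → 288; 60–74 − 10 → 1043; 75+ + 85 → 2525
→ [180, 108, 327, 288, 1043, 2525]
Scenario B total after 4 periods: 4471
Difference B − A = 4471 − 4122 = 349

349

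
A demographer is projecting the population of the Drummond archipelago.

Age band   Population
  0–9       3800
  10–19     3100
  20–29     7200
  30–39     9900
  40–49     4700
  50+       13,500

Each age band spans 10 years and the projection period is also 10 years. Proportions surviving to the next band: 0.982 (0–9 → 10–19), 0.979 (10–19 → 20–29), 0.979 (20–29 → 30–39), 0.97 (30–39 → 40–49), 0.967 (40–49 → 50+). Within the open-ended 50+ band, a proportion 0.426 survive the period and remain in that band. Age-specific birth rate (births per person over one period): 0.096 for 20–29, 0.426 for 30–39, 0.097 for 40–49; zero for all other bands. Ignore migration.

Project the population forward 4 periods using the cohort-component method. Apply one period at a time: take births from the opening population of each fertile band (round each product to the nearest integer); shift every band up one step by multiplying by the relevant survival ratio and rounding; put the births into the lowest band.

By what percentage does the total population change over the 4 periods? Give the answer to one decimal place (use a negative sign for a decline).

[period 1]
Births: 7200 × 0.096 = 691, 9900 × 0.426 = 4217, 4700 × 0.097 = 456 → total 5364
10–19: 3800 × 0.982 = 3732
20–29: 3100 × 0.979 = 3035
30–39: 7200 × 0.979 = 7049
40–49: 9900 × 0.97 = 9603
50+: 4700 × 0.967 + 13500 × 0.426 = 4545 + 5751 = 10296
End of period: [5364, 3732, 3035, 7049, 9603, 10296]
[period 2]
Births: 3035 × 0.096 = 291, 7049 × 0.426 = 3003, 9603 × 0.097 = 931 → total 4225
10–19: 5364 × 0.982 = 5267
20–29: 3732 × 0.979 = 3654
30–39: 3035 × 0.979 = 2971
40–49: 7049 × 0.97 = 6838
50+: 9603 × 0.967 + 10296 × 0.426 = 9286 + 4386 = 13672
End of period: [4225, 5267, 3654, 2971, 6838, 13672]
[period 3]
Births: 3654 × 0.096 = 351, 2971 × 0.426 = 1266, 6838 × 0.097 = 663 → total 2280
10–19: 4225 × 0.982 = 4149
20–29: 5267 × 0.979 = 5156
30–39: 3654 × 0.979 = 3577
40–49: 2971 × 0.97 = 2882
50+: 6838 × 0.967 + 13672 × 0.426 = 6612 + 5824 = 12436
End of period: [2280, 4149, 5156, 3577, 2882, 12436]
[period 4]
Births: 5156 × 0.096 = 495, 3577 × 0.426 = 1524, 2882 × 0.097 = 280 → total 2299
10–19: 2280 × 0.982 = 2239
20–29: 4149 × 0.979 = 4062
30–39: 5156 × 0.979 = 5048
40–49: 3577 × 0.97 = 3470
50+: 2882 × 0.967 + 12436 × 0.426 = 2787 + 5298 = 8085
End of period: [2299, 2239, 4062, 5048, 3470, 8085]
Total: 42200 → 25203; change = -16997; percentage change = -40.3%

-40.3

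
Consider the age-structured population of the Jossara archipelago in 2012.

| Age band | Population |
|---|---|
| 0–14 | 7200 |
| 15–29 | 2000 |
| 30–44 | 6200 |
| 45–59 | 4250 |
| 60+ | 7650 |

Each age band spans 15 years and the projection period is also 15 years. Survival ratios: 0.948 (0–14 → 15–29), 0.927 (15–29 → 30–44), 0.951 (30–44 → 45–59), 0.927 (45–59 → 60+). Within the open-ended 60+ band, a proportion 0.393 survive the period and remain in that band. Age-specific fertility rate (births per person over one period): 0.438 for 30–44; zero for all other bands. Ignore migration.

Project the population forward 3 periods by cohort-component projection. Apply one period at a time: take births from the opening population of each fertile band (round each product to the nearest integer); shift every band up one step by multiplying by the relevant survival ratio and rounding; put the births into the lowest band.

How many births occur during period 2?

Numbering the bands 1..5 from youngest to oldest:
— Period 1 —
Births: 6200 × 0.438 = 2716
Band 2: 7200 × 0.948 = 6826
Band 3: 2000 × 0.927 = 1854
Band 4: 6200 × 0.951 = 5896
Band 5: 4250 × 0.927 + 7650 × 0.393 = 3940 + 3006 = 6946
End of period: [2716, 6826, 1854, 5896, 6946]
— Period 2 —
Births: 1854 × 0.438 = 812
Band 2: 2716 × 0.948 = 2575
Band 3: 6826 × 0.927 = 6328
Band 4: 1854 × 0.951 = 1763
Band 5: 5896 × 0.927 + 6946 × 0.393 = 5466 + 2730 = 8196
End of period: [812, 2575, 6328, 1763, 8196]

812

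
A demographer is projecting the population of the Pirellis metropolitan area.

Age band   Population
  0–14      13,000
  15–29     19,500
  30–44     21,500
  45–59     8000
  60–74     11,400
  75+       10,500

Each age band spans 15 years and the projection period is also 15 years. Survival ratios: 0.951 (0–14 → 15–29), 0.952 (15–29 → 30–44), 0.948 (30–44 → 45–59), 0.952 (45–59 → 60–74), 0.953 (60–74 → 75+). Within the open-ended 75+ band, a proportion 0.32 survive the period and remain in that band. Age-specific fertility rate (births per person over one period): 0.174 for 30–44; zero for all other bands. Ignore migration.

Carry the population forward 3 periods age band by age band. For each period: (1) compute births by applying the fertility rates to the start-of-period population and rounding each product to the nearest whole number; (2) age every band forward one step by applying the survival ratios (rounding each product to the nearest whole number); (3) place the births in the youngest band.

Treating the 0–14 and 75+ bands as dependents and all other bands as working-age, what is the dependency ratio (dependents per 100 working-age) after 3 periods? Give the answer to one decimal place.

70.8

Call the groups 1 to 6, youngest first.
Period 1.
Births: 21500 × 0.174 = 3741
Group 2: 13000 × 0.951 = 12363
Group 3: 19500 × 0.952 = 18564
Group 4: 21500 × 0.948 = 20382
Group 5: 8000 × 0.952 = 7616
Group 6: 11400 × 0.953 + 10500 × 0.32 = 10864 + 3360 = 14224
Population now: 0–14=3741, 15–29=12363, 30–44=18564, 45–59=20382, 60–74=7616, 75+=14224
Period 2.
Births: 18564 × 0.174 = 3230
Group 2: 3741 × 0.951 = 3558
Group 3: 12363 × 0.952 = 11770
Group 4: 18564 × 0.948 = 17599
Group 5: 20382 × 0.952 = 19404
Group 6: 7616 × 0.953 + 14224 × 0.32 = 7258 + 4552 = 11810
Population now: 0–14=3230, 15–29=3558, 30–44=11770, 45–59=17599, 60–74=19404, 75+=11810
Period 3.
Births: 11770 × 0.174 = 2048
Group 2: 3230 × 0.951 = 3072
Group 3: 3558 × 0.952 = 3387
Group 4: 11770 × 0.948 = 11158
Group 5: 17599 × 0.952 = 16754
Group 6: 19404 × 0.953 + 11810 × 0.32 = 18492 + 3779 = 22271
Population now: 0–14=2048, 15–29=3072, 30–44=3387, 45–59=11158, 60–74=16754, 75+=22271
Dependents (band 0–14 + band 75+) = 2048 + 22271 = 24319; working-age = 34371; ratio = 24319/34371 × 100 = 70.8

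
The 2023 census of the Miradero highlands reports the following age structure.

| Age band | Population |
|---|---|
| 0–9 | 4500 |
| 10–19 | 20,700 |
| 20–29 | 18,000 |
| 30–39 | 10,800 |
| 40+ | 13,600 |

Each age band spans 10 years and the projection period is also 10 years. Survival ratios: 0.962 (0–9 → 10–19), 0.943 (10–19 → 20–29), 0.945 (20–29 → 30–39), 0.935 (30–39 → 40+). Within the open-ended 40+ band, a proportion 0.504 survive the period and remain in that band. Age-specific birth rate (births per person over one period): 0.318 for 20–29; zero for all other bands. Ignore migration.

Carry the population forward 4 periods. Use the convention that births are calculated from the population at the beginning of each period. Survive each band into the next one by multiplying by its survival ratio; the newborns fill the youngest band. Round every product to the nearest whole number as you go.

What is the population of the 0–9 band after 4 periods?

[period 1]
Births: 18000 × 0.318 = 5724
10–19: 4500 × 0.962 = 4329
20–29: 20700 × 0.943 = 19520
30–39: 18000 × 0.945 = 17010
40+: 10800 × 0.935 + 13600 × 0.504 = 10098 + 6854 = 16952
Population now: 0–9=5724, 10–19=4329, 20–29=19520, 30–39=17010, 40+=16952
[period 2]
Births: 19520 × 0.318 = 6207
10–19: 5724 × 0.962 = 5506
20–29: 4329 × 0.943 = 4082
30–39: 19520 × 0.945 = 18446
40+: 17010 × 0.935 + 16952 × 0.504 = 15904 + 8544 = 24448
Population now: 0–9=6207, 10–19=5506, 20–29=4082, 30–39=18446, 40+=24448
[period 3]
Births: 4082 × 0.318 = 1298
10–19: 6207 × 0.962 = 5971
20–29: 5506 × 0.943 = 5192
30–39: 4082 × 0.945 = 3857
40+: 18446 × 0.935 + 24448 × 0.504 = 17247 + 12322 = 29569
Population now: 0–9=1298, 10–19=5971, 20–29=5192, 30–39=3857, 40+=29569
[period 4]
Births: 5192 × 0.318 = 1651
10–19: 1298 × 0.962 = 1249
20–29: 5971 × 0.943 = 5631
30–39: 5192 × 0.945 = 4906
40+: 3857 × 0.935 + 29569 × 0.504 = 3606 + 14903 = 18509
Population now: 0–9=1651, 10–19=1249, 20–29=5631, 30–39=4906, 40+=18509

1651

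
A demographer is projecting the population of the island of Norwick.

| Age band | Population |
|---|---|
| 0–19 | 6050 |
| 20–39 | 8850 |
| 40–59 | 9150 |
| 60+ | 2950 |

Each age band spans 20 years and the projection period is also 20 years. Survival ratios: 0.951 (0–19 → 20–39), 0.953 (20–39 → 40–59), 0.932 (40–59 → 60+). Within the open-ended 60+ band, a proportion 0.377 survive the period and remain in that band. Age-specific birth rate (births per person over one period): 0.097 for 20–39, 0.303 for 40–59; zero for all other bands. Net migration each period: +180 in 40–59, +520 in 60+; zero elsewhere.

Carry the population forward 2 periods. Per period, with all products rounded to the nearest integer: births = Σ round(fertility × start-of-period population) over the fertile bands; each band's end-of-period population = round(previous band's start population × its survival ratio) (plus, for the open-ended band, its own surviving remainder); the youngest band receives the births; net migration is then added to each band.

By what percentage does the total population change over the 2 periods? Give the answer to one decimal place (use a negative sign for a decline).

-8.7

Period 1.
Births: 8850 × 0.097 = 858  |  9150 × 0.303 = 2772 ⇒ total 3630
20–39: 6050 × 0.951 = 5754
40–59: 8850 × 0.953 = 8434
60+: 9150 × 0.932 + 2950 × 0.377 = 8528 + 1112 = 9640
Net migration: 40–59 + 180 → 8614; 60+ + 520 → 10160
Population now: 0–19=3630, 20–39=5754, 40–59=8614, 60+=10160
Period 2.
Births: 5754 × 0.097 = 558  |  8614 × 0.303 = 2610 ⇒ total 3168
20–39: 3630 × 0.951 = 3452
40–59: 5754 × 0.953 = 5484
60+: 8614 × 0.932 + 10160 × 0.377 = 8028 + 3830 = 11858
Net migration: 40–59 + 180 → 5664; 60+ + 520 → 12378
Population now: 0–19=3168, 20–39=3452, 40–59=5664, 60+=12378
Total: 27000 → 24662; change = -2338; percentage change = -8.7%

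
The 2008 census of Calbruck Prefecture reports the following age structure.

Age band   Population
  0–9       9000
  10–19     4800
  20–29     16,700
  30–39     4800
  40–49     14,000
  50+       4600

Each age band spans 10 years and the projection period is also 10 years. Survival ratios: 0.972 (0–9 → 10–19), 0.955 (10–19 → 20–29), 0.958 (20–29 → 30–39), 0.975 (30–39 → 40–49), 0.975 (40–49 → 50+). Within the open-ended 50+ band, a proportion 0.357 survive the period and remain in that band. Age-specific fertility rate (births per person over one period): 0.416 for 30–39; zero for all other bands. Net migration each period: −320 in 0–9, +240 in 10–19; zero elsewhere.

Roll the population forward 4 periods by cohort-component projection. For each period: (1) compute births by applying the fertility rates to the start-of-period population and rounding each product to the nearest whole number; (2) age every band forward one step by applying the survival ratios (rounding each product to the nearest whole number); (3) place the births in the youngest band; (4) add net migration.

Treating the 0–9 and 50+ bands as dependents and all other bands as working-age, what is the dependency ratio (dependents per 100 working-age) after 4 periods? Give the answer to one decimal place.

79.7

After projecting period 1:
Births: 4800 × 0.416 = 1997
10–19: 9000 × 0.972 = 8748
20–29: 4800 × 0.955 = 4584
30–39: 16700 × 0.958 = 15999
40–49: 4800 × 0.975 = 4680
50+: 14000 × 0.975 + 4600 × 0.357 = 13650 + 1642 = 15292
Net migration: 0–9 − 320 → 1677; 10–19 + 240 → 8988
→ [1677, 8988, 4584, 15999, 4680, 15292]
After projecting period 2:
Births: 15999 × 0.416 = 6656
10–19: 1677 × 0.972 = 1630
20–29: 8988 × 0.955 = 8584
30–39: 4584 × 0.958 = 4391
40–49: 15999 × 0.975 = 15599
50+: 4680 × 0.975 + 15292 × 0.357 = 4563 + 5459 = 10022
Net migration: 0–9 − 320 → 6336; 10–19 + 240 → 1870
→ [6336, 1870, 8584, 4391, 15599, 10022]
After projecting period 3:
Births: 4391 × 0.416 = 1827
10–19: 6336 × 0.972 = 6159
20–29: 1870 × 0.955 = 1786
30–39: 8584 × 0.958 = 8223
40–49: 4391 × 0.975 = 4281
50+: 15599 × 0.975 + 10022 × 0.357 = 15209 + 3578 = 18787
Net migration: 0–9 − 320 → 1507; 10–19 + 240 → 6399
→ [1507, 6399, 1786, 8223, 4281, 18787]
After projecting period 4:
Births: 8223 × 0.416 = 3421
10–19: 1507 × 0.972 = 1465
20–29: 6399 × 0.955 = 6111
30–39: 1786 × 0.958 = 1711
40–49: 8223 × 0.975 = 8017
50+: 4281 × 0.975 + 18787 × 0.357 = 4174 + 6707 = 10881
Net migration: 0–9 − 320 → 3101; 10–19 + 240 → 1705
→ [3101, 1705, 6111, 1711, 8017, 10881]
Dependents (band 0–9 + band 50+) = 3101 + 10881 = 13982; working-age = 17544; ratio = 13982/17544 × 100 = 79.7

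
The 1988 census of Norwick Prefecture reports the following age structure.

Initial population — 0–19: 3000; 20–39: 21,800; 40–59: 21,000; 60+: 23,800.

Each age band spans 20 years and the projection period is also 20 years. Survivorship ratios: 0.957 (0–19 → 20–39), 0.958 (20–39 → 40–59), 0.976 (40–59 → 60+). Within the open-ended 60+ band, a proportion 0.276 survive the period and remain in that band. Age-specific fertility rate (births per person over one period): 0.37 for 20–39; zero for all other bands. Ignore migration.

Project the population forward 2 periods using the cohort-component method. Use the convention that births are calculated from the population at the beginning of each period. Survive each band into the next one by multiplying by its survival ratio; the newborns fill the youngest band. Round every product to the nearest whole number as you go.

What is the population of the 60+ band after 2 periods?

27853

Call the groups 1 to 4, youngest first.
After projecting period 1:
Births: 21800 × 0.37 = 8066
Group 2: 3000 × 0.957 = 2871
Group 3: 21800 × 0.958 = 20884
Group 4: 21000 × 0.976 + 23800 × 0.276 = 20496 + 6569 = 27065
→ [8066, 2871, 20884, 27065]
After projecting period 2:
Births: 2871 × 0.37 = 1062
Group 2: 8066 × 0.957 = 7719
Group 3: 2871 × 0.958 = 2750
Group 4: 20884 × 0.976 + 27065 × 0.276 = 20383 + 7470 = 27853
→ [1062, 7719, 2750, 27853]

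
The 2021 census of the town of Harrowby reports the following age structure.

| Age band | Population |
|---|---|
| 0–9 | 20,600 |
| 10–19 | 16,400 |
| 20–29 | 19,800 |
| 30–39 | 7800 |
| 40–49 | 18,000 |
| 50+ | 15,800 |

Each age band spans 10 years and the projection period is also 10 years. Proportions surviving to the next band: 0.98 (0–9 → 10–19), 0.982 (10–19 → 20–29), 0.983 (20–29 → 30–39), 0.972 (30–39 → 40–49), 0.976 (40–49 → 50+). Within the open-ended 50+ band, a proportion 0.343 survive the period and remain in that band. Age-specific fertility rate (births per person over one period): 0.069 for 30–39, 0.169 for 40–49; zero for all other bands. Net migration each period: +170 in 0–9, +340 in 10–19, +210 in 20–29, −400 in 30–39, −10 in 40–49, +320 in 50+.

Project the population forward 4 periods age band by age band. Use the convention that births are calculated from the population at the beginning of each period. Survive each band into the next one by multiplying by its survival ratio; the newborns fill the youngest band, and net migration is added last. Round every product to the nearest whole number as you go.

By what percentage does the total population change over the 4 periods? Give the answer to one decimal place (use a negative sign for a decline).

-41.1

Numbering the bands 1..6 from youngest to oldest:
— Period 1 —
Births: 7800 × 0.069 = 538, 18000 × 0.169 = 3042 → 3580
Band 2: 20600 × 0.98 = 20188
Band 3: 16400 × 0.982 = 16105
Band 4: 19800 × 0.983 = 19463
Band 5: 7800 × 0.972 = 7582
Band 6: 18000 × 0.976 + 15800 × 0.343 = 17568 + 5419 = 22987
Net migration: Band 1 + 170 → 3750; Band 2 + 340 → 20528; Band 3 + 210 → 16315; Band 4 − 400 → 19063; Band 5 − 10 → 7572; Band 6 + 320 → 23307
Giving 3750 / 20528 / 16315 / 19063 / 7572 / 23307.
— Period 2 —
Births: 19063 × 0.069 = 1315, 7572 × 0.169 = 1280 → 2595
Band 2: 3750 × 0.98 = 3675
Band 3: 20528 × 0.982 = 20158
Band 4: 16315 × 0.983 = 16038
Band 5: 19063 × 0.972 = 18529
Band 6: 7572 × 0.976 + 23307 × 0.343 = 7390 + 7994 = 15384
Net migration: Band 1 + 170 → 2765; Band 2 + 340 → 4015; Band 3 + 210 → 20368; Band 4 − 400 → 15638; Band 5 − 10 → 18519; Band 6 + 320 → 15704
Giving 2765 / 4015 / 20368 / 15638 / 18519 / 15704.
— Period 3 —
Births: 15638 × 0.069 = 1079, 18519 × 0.169 = 3130 → 4209
Band 2: 2765 × 0.98 = 2710
Band 3: 4015 × 0.982 = 3943
Band 4: 20368 × 0.983 = 20022
Band 5: 15638 × 0.972 = 15200
Band 6: 18519 × 0.976 + 15704 × 0.343 = 18075 + 5386 = 23461
Net migration: Band 1 + 170 → 4379; Band 2 + 340 → 3050; Band 3 + 210 → 4153; Band 4 − 400 → 19622; Band 5 − 10 → 15190; Band 6 + 320 → 23781
Giving 4379 / 3050 / 4153 / 19622 / 15190 / 23781.
— Period 4 —
Births: 19622 × 0.069 = 1354, 15190 × 0.169 = 2567 → 3921
Band 2: 4379 × 0.98 = 4291
Band 3: 3050 × 0.982 = 2995
Band 4: 4153 × 0.983 = 4082
Band 5: 19622 × 0.972 = 19073
Band 6: 15190 × 0.976 + 23781 × 0.343 = 14825 + 8157 = 22982
Net migration: Band 1 + 170 → 4091; Band 2 + 340 → 4631; Band 3 + 210 → 3205; Band 4 − 400 → 3682; Band 5 − 10 → 19063; Band 6 + 320 → 23302
Giving 4091 / 4631 / 3205 / 3682 / 19063 / 23302.
Total: 98400 → 57974; change = -40426; percentage change = -41.1%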